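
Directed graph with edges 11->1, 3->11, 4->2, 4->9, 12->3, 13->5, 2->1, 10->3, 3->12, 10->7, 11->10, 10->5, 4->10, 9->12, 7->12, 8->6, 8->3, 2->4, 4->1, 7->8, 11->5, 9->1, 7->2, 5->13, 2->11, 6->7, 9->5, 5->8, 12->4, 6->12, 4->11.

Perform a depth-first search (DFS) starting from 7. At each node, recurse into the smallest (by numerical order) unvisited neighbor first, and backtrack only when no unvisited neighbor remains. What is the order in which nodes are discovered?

Visit 7
7 → 2
2 → 1
2 → 4
4 → 9
9 → 5
5 → 8
8 → 3
3 → 11
11 → 10
3 → 12
8 → 6
5 → 13

7 → 2 → 1 → 4 → 9 → 5 → 8 → 3 → 11 → 10 → 12 → 6 → 13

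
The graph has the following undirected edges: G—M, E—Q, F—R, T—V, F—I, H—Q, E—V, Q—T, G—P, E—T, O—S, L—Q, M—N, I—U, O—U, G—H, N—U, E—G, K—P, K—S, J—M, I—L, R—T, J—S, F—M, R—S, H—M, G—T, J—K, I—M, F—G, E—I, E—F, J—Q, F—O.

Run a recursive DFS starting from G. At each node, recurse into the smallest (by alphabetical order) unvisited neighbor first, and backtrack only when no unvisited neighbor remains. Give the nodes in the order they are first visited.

Visit G
G → E
E → F
F → I
I → L
L → Q
Q → H
H → M
M → J
J → K
K → P
K → S
S → O
O → U
U → N
S → R
R → T
T → V

G, E, F, I, L, Q, H, M, J, K, P, S, O, U, N, R, T, V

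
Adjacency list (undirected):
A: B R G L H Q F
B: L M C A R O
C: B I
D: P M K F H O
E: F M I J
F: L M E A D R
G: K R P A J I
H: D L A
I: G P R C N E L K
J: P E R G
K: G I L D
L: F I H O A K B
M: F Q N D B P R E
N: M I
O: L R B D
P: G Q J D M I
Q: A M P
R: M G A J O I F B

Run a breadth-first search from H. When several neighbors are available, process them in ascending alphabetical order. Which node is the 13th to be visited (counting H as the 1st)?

P

Visit H; enqueue A, D, L → queue [A, D, L]
Visit A; enqueue B, F, G, Q, R → queue [D, L, B, F, G, Q, R]
Visit D; enqueue K, M, O, P → queue [L, B, F, G, Q, R, K, M, O, P]
Visit L; enqueue I → queue [B, F, G, Q, R, K, M, O, P, I]
Visit B; enqueue C → queue [F, G, Q, R, K, M, O, P, I, C]
Visit F; enqueue E → queue [G, Q, R, K, M, O, P, I, C, E]
Visit G; enqueue J → queue [Q, R, K, M, O, P, I, C, E, J]
Visit Q → queue [R, K, M, O, P, I, C, E, J]
Visit R → queue [K, M, O, P, I, C, E, J]
Visit K → queue [M, O, P, I, C, E, J]
Visit M; enqueue N → queue [O, P, I, C, E, J, N]
Visit O → queue [P, I, C, E, J, N]
Visit P → queue [I, C, E, J, N]
Visit I → queue [C, E, J, N]
Visit C → queue [E, J, N]
Visit E → queue [J, N]
Visit J → queue [N]
Visit N → queue []

Visit order: H, A, D, L, B, F, G, Q, R, K, M, O, P, I, C, E, J, N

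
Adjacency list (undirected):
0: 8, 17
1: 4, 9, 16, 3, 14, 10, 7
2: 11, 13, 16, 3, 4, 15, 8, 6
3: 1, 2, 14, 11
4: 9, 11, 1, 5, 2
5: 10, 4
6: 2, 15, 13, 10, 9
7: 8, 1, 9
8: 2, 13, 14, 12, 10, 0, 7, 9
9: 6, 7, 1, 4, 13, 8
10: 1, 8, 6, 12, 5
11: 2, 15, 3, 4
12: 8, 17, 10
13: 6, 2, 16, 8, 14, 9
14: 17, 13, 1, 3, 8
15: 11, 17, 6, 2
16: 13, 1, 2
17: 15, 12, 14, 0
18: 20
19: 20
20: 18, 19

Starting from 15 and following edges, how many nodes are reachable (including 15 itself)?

BFS from 15 visits: 15, 17, 11, 6, 2, 14, 12, 0, 4, 3, 13, 10, 9, 16, 8, 1, 5, 7
Reachable nodes: 18 of 21 total.

18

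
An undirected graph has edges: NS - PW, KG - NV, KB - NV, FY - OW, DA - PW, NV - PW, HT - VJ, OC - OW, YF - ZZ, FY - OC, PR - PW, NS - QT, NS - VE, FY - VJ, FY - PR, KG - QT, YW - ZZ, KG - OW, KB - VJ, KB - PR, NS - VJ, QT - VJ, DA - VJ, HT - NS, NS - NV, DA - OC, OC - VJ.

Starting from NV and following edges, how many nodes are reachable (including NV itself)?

14

BFS from NV visits: NV, KB, KG, NS, PW, PR, VJ, OW, QT, HT, VE, DA, FY, OC
Reachable nodes: 14 of 17 total.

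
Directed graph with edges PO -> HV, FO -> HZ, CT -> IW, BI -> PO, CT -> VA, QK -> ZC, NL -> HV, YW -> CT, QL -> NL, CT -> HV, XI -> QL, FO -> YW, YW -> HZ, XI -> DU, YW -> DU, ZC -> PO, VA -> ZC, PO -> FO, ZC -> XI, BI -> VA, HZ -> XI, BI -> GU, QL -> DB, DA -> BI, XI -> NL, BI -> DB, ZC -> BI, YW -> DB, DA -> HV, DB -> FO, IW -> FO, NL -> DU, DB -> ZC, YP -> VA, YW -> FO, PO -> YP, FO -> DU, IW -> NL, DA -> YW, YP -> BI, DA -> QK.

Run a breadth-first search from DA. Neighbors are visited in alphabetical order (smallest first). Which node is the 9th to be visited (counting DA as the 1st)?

Visit DA; enqueue BI, HV, QK, YW → queue [BI, HV, QK, YW]
Visit BI; enqueue DB, GU, PO, VA → queue [HV, QK, YW, DB, GU, PO, VA]
Visit HV → queue [QK, YW, DB, GU, PO, VA]
Visit QK; enqueue ZC → queue [YW, DB, GU, PO, VA, ZC]
Visit YW; enqueue CT, DU, FO, HZ → queue [DB, GU, PO, VA, ZC, CT, DU, FO, HZ]
Visit DB → queue [GU, PO, VA, ZC, CT, DU, FO, HZ]
Visit GU → queue [PO, VA, ZC, CT, DU, FO, HZ]
Visit PO; enqueue YP → queue [VA, ZC, CT, DU, FO, HZ, YP]
Visit VA → queue [ZC, CT, DU, FO, HZ, YP]
Visit ZC; enqueue XI → queue [CT, DU, FO, HZ, YP, XI]
Visit CT; enqueue IW → queue [DU, FO, HZ, YP, XI, IW]
Visit DU → queue [FO, HZ, YP, XI, IW]
Visit FO → queue [HZ, YP, XI, IW]
Visit HZ → queue [YP, XI, IW]
Visit YP → queue [XI, IW]
Visit XI; enqueue NL, QL → queue [IW, NL, QL]
Visit IW → queue [NL, QL]
Visit NL → queue [QL]
Visit QL → queue []

Visit order: DA, BI, HV, QK, YW, DB, GU, PO, VA, ZC, CT, DU, FO, HZ, YP, XI, IW, NL, QL

VA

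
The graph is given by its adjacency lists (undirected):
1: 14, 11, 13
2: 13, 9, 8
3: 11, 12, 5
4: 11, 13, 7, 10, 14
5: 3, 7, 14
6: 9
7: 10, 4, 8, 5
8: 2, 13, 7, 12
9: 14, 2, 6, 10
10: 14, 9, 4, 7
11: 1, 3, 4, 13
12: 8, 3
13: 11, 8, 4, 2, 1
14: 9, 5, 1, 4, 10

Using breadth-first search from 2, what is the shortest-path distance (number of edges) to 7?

Level 0: 2
Level 1: 8, 9, 13
Level 2: 1, 4, 6, 7, 10, 11, 12, 14
Level 3: 3, 5
7 first appears at level 2.

2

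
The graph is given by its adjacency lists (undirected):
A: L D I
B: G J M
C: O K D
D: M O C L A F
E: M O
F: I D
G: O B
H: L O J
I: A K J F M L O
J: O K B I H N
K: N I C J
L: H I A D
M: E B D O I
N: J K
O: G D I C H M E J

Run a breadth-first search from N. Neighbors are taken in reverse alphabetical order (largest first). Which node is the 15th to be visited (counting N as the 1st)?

E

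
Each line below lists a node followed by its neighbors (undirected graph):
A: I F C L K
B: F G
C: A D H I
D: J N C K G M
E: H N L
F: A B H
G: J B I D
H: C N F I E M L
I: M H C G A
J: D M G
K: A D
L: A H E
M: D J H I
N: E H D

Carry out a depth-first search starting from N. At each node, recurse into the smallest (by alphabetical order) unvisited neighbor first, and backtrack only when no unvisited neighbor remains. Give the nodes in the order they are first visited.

Visit N
N → D
D → C
C → A
A → F
F → B
B → G
G → I
I → H
H → E
E → L
H → M
M → J
A → K

N → D → C → A → F → B → G → I → H → E → L → M → J → K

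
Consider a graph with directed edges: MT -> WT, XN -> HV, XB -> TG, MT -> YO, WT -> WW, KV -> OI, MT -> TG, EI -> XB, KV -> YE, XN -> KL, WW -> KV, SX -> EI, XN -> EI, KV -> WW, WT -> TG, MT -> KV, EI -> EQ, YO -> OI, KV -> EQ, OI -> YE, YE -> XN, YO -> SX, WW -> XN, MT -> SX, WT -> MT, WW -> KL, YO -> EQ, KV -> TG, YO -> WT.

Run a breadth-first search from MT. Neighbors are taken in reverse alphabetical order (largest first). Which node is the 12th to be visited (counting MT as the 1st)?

XN

Visit MT; enqueue YO, WT, TG, SX, KV → queue [YO, WT, TG, SX, KV]
Visit YO; enqueue OI, EQ → queue [WT, TG, SX, KV, OI, EQ]
Visit WT; enqueue WW → queue [TG, SX, KV, OI, EQ, WW]
Visit TG → queue [SX, KV, OI, EQ, WW]
Visit SX; enqueue EI → queue [KV, OI, EQ, WW, EI]
Visit KV; enqueue YE → queue [OI, EQ, WW, EI, YE]
Visit OI → queue [EQ, WW, EI, YE]
Visit EQ → queue [WW, EI, YE]
Visit WW; enqueue XN, KL → queue [EI, YE, XN, KL]
Visit EI; enqueue XB → queue [YE, XN, KL, XB]
Visit YE → queue [XN, KL, XB]
Visit XN; enqueue HV → queue [KL, XB, HV]
Visit KL → queue [XB, HV]
Visit XB → queue [HV]
Visit HV → queue []

Visit order: MT, YO, WT, TG, SX, KV, OI, EQ, WW, EI, YE, XN, KL, XB, HV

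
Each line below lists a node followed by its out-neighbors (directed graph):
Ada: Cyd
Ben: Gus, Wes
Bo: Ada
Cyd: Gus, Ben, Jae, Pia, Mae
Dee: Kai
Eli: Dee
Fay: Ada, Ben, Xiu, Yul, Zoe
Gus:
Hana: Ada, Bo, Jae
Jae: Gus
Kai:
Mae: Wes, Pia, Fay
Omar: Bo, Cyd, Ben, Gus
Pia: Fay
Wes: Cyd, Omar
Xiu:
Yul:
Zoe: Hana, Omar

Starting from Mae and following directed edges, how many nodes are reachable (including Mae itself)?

15

BFS from Mae visits: Mae, Wes, Pia, Fay, Omar, Cyd, Zoe, Yul, Xiu, Ben, Ada, Gus, Bo, Jae, Hana
Reachable nodes: 15 of 18 total.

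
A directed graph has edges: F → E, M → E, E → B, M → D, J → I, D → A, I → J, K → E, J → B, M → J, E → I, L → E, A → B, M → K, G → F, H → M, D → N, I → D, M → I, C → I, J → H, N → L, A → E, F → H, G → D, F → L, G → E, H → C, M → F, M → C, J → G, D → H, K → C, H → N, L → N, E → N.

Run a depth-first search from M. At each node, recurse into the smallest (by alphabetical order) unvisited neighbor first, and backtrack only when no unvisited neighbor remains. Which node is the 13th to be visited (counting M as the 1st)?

F

Visit M
M → C
C → I
I → D
D → A
A → B
A → E
E → N
N → L
D → H
I → J
J → G
G → F
M → K

Visit order: M, C, I, D, A, B, E, N, L, H, J, G, F, K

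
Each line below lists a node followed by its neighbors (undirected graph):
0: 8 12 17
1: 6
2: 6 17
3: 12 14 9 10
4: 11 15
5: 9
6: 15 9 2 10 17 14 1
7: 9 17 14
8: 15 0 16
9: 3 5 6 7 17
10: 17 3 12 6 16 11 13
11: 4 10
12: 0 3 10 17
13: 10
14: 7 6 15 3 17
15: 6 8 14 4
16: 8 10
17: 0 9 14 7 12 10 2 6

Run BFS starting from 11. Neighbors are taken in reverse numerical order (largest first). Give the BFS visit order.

11 10 4 17 16 13 12 6 3 15 14 9 7 2 0 8 1 5

Visit 11; enqueue 10, 4 → queue [10, 4]
Visit 10; enqueue 17, 16, 13, 12, 6, 3 → queue [4, 17, 16, 13, 12, 6, 3]
Visit 4; enqueue 15 → queue [17, 16, 13, 12, 6, 3, 15]
Visit 17; enqueue 14, 9, 7, 2, 0 → queue [16, 13, 12, 6, 3, 15, 14, 9, 7, 2, 0]
Visit 16; enqueue 8 → queue [13, 12, 6, 3, 15, 14, 9, 7, 2, 0, 8]
Visit 13 → queue [12, 6, 3, 15, 14, 9, 7, 2, 0, 8]
Visit 12 → queue [6, 3, 15, 14, 9, 7, 2, 0, 8]
Visit 6; enqueue 1 → queue [3, 15, 14, 9, 7, 2, 0, 8, 1]
Visit 3 → queue [15, 14, 9, 7, 2, 0, 8, 1]
Visit 15 → queue [14, 9, 7, 2, 0, 8, 1]
Visit 14 → queue [9, 7, 2, 0, 8, 1]
Visit 9; enqueue 5 → queue [7, 2, 0, 8, 1, 5]
Visit 7 → queue [2, 0, 8, 1, 5]
Visit 2 → queue [0, 8, 1, 5]
Visit 0 → queue [8, 1, 5]
Visit 8 → queue [1, 5]
Visit 1 → queue [5]
Visit 5 → queue []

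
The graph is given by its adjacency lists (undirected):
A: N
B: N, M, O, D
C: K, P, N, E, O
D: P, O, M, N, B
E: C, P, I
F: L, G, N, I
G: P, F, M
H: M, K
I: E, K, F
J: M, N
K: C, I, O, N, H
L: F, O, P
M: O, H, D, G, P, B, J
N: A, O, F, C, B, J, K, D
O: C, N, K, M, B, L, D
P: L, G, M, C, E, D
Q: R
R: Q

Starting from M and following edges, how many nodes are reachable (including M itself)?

BFS from M visits: M, B, D, G, H, J, O, P, N, F, K, C, L, E, A, I
Reachable nodes: 16 of 18 total.

16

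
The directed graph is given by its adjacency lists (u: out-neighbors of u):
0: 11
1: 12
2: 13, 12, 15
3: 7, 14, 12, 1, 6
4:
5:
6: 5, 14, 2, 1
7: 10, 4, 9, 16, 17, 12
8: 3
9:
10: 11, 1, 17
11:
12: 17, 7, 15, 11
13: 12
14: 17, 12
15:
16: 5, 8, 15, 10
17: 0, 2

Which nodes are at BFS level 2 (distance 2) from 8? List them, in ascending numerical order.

Level 0: 8
Level 1: 3
Level 2: 1, 6, 7, 12, 14
Level 3: 2, 4, 5, 9, 10, 11, 15, 16, 17
Level 4: 0, 13

1, 6, 7, 12, 14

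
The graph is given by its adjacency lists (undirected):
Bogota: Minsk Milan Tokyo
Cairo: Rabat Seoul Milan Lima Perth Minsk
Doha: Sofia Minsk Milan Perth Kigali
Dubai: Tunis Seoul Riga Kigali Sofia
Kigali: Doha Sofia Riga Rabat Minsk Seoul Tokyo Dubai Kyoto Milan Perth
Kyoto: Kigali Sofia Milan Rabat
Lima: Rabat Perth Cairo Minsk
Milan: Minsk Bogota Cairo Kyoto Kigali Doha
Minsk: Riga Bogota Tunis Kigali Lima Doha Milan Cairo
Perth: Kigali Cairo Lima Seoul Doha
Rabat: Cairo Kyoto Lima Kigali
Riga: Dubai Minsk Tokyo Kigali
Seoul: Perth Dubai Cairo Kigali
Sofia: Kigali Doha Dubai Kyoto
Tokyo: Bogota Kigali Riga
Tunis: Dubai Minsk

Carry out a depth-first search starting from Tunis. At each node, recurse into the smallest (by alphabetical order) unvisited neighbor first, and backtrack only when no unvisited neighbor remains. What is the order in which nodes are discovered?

Visit Tunis
Tunis → Dubai
Dubai → Kigali
Kigali → Doha
Doha → Milan
Milan → Bogota
Bogota → Minsk
Minsk → Cairo
Cairo → Lima
Lima → Perth
Perth → Seoul
Lima → Rabat
Rabat → Kyoto
Kyoto → Sofia
Minsk → Riga
Riga → Tokyo

Tunis Dubai Kigali Doha Milan Bogota Minsk Cairo Lima Perth Seoul Rabat Kyoto Sofia Riga Tokyo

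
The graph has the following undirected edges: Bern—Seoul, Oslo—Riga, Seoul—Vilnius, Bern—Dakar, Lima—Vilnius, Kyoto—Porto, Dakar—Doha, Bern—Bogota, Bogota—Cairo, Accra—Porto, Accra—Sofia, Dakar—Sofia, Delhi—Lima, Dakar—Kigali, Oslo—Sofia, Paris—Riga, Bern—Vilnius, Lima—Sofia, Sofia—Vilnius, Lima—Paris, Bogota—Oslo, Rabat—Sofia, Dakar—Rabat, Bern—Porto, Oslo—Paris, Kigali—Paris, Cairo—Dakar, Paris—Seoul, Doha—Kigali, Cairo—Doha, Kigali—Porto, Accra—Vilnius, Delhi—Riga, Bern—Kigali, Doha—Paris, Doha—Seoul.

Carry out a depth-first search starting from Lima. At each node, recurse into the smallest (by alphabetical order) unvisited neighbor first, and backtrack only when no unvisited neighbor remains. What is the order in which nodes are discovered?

Visit Lima
Lima → Delhi
Delhi → Riga
Riga → Oslo
Oslo → Bogota
Bogota → Bern
Bern → Dakar
Dakar → Cairo
Cairo → Doha
Doha → Kigali
Kigali → Paris
Paris → Seoul
Seoul → Vilnius
Vilnius → Accra
Accra → Porto
Porto → Kyoto
Accra → Sofia
Sofia → Rabat

Lima, Delhi, Riga, Oslo, Bogota, Bern, Dakar, Cairo, Doha, Kigali, Paris, Seoul, Vilnius, Accra, Porto, Kyoto, Sofia, Rabat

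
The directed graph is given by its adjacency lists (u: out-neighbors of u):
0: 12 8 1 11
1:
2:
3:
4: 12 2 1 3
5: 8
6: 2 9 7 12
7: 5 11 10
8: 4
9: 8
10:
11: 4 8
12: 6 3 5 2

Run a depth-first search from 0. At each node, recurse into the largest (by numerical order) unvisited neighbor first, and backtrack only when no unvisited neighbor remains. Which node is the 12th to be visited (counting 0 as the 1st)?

Visit 0
0 → 12
12 → 6
6 → 9
9 → 8
8 → 4
4 → 3
4 → 2
4 → 1
6 → 7
7 → 11
7 → 10
7 → 5

Visit order: 0, 12, 6, 9, 8, 4, 3, 2, 1, 7, 11, 10, 5

10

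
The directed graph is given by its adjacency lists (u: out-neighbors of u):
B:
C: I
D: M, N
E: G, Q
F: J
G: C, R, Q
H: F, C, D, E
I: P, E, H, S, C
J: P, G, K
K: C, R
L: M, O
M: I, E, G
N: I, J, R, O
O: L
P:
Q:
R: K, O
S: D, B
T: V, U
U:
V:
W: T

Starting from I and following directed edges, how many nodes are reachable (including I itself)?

18

BFS from I visits: I, C, E, H, P, S, G, Q, D, F, B, R, M, N, J, K, O, L
Reachable nodes: 18 of 22 total.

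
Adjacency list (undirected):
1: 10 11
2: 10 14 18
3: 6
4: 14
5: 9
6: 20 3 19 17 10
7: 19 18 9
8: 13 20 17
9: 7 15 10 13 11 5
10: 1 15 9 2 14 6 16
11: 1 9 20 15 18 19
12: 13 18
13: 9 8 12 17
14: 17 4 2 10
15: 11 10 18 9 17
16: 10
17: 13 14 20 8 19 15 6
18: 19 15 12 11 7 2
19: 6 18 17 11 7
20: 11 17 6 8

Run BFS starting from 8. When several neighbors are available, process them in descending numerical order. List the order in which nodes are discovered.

Visit 8; enqueue 20, 17, 13 → queue [20, 17, 13]
Visit 20; enqueue 11, 6 → queue [17, 13, 11, 6]
Visit 17; enqueue 19, 15, 14 → queue [13, 11, 6, 19, 15, 14]
Visit 13; enqueue 12, 9 → queue [11, 6, 19, 15, 14, 12, 9]
Visit 11; enqueue 18, 1 → queue [6, 19, 15, 14, 12, 9, 18, 1]
Visit 6; enqueue 10, 3 → queue [19, 15, 14, 12, 9, 18, 1, 10, 3]
Visit 19; enqueue 7 → queue [15, 14, 12, 9, 18, 1, 10, 3, 7]
Visit 15 → queue [14, 12, 9, 18, 1, 10, 3, 7]
Visit 14; enqueue 4, 2 → queue [12, 9, 18, 1, 10, 3, 7, 4, 2]
Visit 12 → queue [9, 18, 1, 10, 3, 7, 4, 2]
Visit 9; enqueue 5 → queue [18, 1, 10, 3, 7, 4, 2, 5]
Visit 18 → queue [1, 10, 3, 7, 4, 2, 5]
Visit 1 → queue [10, 3, 7, 4, 2, 5]
Visit 10; enqueue 16 → queue [3, 7, 4, 2, 5, 16]
Visit 3 → queue [7, 4, 2, 5, 16]
Visit 7 → queue [4, 2, 5, 16]
Visit 4 → queue [2, 5, 16]
Visit 2 → queue [5, 16]
Visit 5 → queue [16]
Visit 16 → queue []

8 20 17 13 11 6 19 15 14 12 9 18 1 10 3 7 4 2 5 16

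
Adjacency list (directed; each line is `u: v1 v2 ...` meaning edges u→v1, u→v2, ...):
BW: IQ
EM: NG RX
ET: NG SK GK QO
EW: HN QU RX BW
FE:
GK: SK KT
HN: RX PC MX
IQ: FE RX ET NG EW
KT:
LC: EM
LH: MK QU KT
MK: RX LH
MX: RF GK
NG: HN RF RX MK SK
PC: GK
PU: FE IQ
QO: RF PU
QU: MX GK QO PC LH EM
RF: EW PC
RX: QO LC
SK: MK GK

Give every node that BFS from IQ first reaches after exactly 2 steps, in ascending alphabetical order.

Level 0: IQ
Level 1: ET, EW, FE, NG, RX
Level 2: BW, GK, HN, LC, MK, QO, QU, RF, SK
Level 3: EM, KT, LH, MX, PC, PU

BW, GK, HN, LC, MK, QO, QU, RF, SK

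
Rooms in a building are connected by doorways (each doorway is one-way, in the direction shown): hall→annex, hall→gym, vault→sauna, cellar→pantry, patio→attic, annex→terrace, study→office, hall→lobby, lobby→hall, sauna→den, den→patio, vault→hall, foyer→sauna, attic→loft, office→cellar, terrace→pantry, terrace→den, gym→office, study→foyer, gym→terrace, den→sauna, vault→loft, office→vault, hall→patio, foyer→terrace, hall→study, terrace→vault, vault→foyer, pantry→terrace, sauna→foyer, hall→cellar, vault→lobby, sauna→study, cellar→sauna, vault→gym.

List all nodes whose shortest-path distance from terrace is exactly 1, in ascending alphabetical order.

den, pantry, vault

Level 0: terrace
Level 1: den, pantry, vault
Level 2: foyer, gym, hall, lobby, loft, patio, sauna
Level 3: annex, attic, cellar, office, study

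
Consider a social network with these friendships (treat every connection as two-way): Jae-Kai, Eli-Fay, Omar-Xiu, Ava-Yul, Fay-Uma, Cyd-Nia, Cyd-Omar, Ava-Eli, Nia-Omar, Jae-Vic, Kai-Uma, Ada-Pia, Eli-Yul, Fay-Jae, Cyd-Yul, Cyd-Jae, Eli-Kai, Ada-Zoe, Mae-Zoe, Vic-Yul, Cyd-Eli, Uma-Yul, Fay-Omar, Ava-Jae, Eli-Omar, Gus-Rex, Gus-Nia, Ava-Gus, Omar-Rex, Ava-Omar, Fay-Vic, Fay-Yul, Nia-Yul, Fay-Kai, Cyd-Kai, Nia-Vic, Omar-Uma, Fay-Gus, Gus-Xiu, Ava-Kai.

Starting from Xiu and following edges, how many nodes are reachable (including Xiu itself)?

14

BFS from Xiu visits: Xiu, Gus, Omar, Ava, Fay, Nia, Rex, Cyd, Eli, Uma, Jae, Kai, Yul, Vic
Reachable nodes: 14 of 18 total.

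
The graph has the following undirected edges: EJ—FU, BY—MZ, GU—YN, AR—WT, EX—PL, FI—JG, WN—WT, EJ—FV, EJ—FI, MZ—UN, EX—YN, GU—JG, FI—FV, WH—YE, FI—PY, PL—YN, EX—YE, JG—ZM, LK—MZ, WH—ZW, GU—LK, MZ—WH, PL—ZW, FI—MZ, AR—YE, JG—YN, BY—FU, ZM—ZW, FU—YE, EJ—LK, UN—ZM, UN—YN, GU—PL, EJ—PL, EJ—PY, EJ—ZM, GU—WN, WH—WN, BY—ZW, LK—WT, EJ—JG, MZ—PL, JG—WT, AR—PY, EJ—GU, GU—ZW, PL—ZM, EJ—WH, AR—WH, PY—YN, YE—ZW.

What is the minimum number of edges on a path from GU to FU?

Level 0: GU
Level 1: EJ, JG, LK, PL, WN, YN, ZW
Level 2: BY, EX, FI, FU, FV, MZ, PY, UN, WH, WT, YE, ZM
Level 3: AR
FU first appears at level 2.

2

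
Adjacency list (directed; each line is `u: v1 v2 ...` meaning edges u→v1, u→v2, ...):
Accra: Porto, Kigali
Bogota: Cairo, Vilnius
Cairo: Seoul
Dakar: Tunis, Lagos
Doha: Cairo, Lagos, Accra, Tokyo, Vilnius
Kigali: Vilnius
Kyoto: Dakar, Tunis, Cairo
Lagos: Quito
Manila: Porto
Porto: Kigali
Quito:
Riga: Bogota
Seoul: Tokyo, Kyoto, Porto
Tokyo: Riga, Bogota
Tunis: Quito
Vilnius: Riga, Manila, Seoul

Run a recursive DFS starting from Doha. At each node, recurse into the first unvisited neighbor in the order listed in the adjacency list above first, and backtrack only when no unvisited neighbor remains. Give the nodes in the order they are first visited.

Visit Doha
Doha → Cairo
Cairo → Seoul
Seoul → Tokyo
Tokyo → Riga
Riga → Bogota
Bogota → Vilnius
Vilnius → Manila
Manila → Porto
Porto → Kigali
Seoul → Kyoto
Kyoto → Dakar
Dakar → Tunis
Tunis → Quito
Dakar → Lagos
Doha → Accra

Doha, Cairo, Seoul, Tokyo, Riga, Bogota, Vilnius, Manila, Porto, Kigali, Kyoto, Dakar, Tunis, Quito, Lagos, Accra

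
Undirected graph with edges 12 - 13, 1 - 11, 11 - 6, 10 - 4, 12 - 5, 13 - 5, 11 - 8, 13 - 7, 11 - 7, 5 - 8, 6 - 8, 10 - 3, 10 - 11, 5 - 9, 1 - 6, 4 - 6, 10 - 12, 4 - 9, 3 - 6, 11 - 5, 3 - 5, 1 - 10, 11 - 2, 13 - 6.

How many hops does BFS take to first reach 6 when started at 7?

2

Level 0: 7
Level 1: 11, 13
Level 2: 1, 2, 5, 6, 8, 10, 12
Level 3: 3, 4, 9
6 first appears at level 2.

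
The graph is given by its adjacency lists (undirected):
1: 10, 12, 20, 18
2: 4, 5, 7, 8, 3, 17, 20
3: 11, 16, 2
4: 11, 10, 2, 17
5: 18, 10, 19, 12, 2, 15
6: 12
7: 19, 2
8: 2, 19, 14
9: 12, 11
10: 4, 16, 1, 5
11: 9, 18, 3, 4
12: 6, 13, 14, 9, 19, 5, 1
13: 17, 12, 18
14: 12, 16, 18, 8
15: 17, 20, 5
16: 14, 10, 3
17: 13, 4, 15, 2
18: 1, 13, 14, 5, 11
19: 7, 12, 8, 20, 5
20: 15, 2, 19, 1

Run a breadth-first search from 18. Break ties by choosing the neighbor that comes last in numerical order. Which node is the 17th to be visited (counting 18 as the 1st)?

2

Visit 18; enqueue 14, 13, 11, 5, 1 → queue [14, 13, 11, 5, 1]
Visit 14; enqueue 16, 12, 8 → queue [13, 11, 5, 1, 16, 12, 8]
Visit 13; enqueue 17 → queue [11, 5, 1, 16, 12, 8, 17]
Visit 11; enqueue 9, 4, 3 → queue [5, 1, 16, 12, 8, 17, 9, 4, 3]
Visit 5; enqueue 19, 15, 10, 2 → queue [1, 16, 12, 8, 17, 9, 4, 3, 19, 15, 10, 2]
Visit 1; enqueue 20 → queue [16, 12, 8, 17, 9, 4, 3, 19, 15, 10, 2, 20]
Visit 16 → queue [12, 8, 17, 9, 4, 3, 19, 15, 10, 2, 20]
Visit 12; enqueue 6 → queue [8, 17, 9, 4, 3, 19, 15, 10, 2, 20, 6]
Visit 8 → queue [17, 9, 4, 3, 19, 15, 10, 2, 20, 6]
Visit 17 → queue [9, 4, 3, 19, 15, 10, 2, 20, 6]
Visit 9 → queue [4, 3, 19, 15, 10, 2, 20, 6]
Visit 4 → queue [3, 19, 15, 10, 2, 20, 6]
Visit 3 → queue [19, 15, 10, 2, 20, 6]
Visit 19; enqueue 7 → queue [15, 10, 2, 20, 6, 7]
Visit 15 → queue [10, 2, 20, 6, 7]
Visit 10 → queue [2, 20, 6, 7]
Visit 2 → queue [20, 6, 7]
Visit 20 → queue [6, 7]
Visit 6 → queue [7]
Visit 7 → queue []

Visit order: 18, 14, 13, 11, 5, 1, 16, 12, 8, 17, 9, 4, 3, 19, 15, 10, 2, 20, 6, 7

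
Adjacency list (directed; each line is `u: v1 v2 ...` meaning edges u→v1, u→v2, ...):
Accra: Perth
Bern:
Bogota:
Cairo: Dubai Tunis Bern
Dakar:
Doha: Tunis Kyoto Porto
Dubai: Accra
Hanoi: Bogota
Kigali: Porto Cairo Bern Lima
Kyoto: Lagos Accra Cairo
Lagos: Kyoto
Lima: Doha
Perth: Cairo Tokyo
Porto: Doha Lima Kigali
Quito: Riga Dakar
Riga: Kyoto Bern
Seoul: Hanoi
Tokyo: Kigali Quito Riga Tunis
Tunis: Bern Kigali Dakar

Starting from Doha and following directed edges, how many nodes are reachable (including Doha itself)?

16

BFS from Doha visits: Doha, Tunis, Porto, Kyoto, Kigali, Dakar, Bern, Lima, Lagos, Cairo, Accra, Dubai, Perth, Tokyo, Riga, Quito
Reachable nodes: 16 of 19 total.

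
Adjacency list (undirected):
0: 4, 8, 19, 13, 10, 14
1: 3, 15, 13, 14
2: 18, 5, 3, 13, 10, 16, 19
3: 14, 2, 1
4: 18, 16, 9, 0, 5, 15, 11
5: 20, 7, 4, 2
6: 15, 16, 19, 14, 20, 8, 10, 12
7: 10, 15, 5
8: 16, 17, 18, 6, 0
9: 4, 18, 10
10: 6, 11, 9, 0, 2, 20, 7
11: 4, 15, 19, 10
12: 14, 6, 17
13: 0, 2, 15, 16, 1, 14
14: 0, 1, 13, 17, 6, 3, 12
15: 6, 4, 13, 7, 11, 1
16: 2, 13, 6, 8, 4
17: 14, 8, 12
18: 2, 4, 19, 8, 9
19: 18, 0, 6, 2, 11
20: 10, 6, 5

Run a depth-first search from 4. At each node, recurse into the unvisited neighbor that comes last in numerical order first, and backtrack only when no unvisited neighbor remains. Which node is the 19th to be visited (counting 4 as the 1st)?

3

Visit 4
4 → 18
18 → 19
19 → 11
11 → 15
15 → 13
13 → 16
16 → 8
8 → 17
17 → 14
14 → 12
12 → 6
6 → 20
20 → 10
10 → 9
10 → 7
7 → 5
5 → 2
2 → 3
3 → 1
10 → 0

Visit order: 4, 18, 19, 11, 15, 13, 16, 8, 17, 14, 12, 6, 20, 10, 9, 7, 5, 2, 3, 1, 0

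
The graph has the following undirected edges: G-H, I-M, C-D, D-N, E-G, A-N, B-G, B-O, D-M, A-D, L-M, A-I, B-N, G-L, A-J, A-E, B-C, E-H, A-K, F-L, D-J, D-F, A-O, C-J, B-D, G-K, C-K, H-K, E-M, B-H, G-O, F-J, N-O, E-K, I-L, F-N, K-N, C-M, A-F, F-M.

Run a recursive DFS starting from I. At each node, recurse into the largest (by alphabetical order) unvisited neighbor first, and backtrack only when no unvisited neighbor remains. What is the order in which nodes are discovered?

I -> M -> L -> G -> O -> N -> K -> H -> E -> A -> J -> F -> D -> C -> B

Visit I
I → M
M → L
L → G
G → O
O → N
N → K
K → H
H → E
E → A
A → J
J → F
F → D
D → C
C → B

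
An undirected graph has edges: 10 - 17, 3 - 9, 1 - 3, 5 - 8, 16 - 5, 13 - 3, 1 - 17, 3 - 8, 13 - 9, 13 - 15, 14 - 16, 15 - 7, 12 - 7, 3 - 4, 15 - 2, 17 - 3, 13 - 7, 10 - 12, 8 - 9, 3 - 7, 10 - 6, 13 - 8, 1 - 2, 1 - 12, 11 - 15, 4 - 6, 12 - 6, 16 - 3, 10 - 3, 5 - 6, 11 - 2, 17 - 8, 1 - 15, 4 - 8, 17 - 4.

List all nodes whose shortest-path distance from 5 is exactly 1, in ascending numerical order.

6, 8, 16

Level 0: 5
Level 1: 6, 8, 16
Level 2: 3, 4, 9, 10, 12, 13, 14, 17
Level 3: 1, 7, 15
Level 4: 2, 11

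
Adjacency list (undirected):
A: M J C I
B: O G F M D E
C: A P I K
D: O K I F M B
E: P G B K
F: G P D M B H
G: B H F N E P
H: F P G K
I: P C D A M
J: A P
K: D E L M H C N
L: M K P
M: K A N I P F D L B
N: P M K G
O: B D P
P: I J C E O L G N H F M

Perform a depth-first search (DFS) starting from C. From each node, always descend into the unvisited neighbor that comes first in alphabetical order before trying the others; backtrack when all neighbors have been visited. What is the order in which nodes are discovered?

C → A → I → D → B → E → G → F → H → K → L → M → N → P → J → O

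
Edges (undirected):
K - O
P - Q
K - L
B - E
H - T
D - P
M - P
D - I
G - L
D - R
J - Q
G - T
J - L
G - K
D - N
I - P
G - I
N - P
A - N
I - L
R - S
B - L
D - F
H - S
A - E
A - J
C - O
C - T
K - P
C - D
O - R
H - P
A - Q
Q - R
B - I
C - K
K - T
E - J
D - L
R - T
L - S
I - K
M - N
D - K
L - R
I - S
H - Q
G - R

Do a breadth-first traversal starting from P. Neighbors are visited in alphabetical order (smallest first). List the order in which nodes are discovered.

P -> D -> H -> I -> K -> M -> N -> Q -> C -> F -> L -> R -> S -> T -> B -> G -> O -> A -> J -> E

Visit P; enqueue D, H, I, K, M, N, Q → queue [D, H, I, K, M, N, Q]
Visit D; enqueue C, F, L, R → queue [H, I, K, M, N, Q, C, F, L, R]
Visit H; enqueue S, T → queue [I, K, M, N, Q, C, F, L, R, S, T]
Visit I; enqueue B, G → queue [K, M, N, Q, C, F, L, R, S, T, B, G]
Visit K; enqueue O → queue [M, N, Q, C, F, L, R, S, T, B, G, O]
Visit M → queue [N, Q, C, F, L, R, S, T, B, G, O]
Visit N; enqueue A → queue [Q, C, F, L, R, S, T, B, G, O, A]
Visit Q; enqueue J → queue [C, F, L, R, S, T, B, G, O, A, J]
Visit C → queue [F, L, R, S, T, B, G, O, A, J]
Visit F → queue [L, R, S, T, B, G, O, A, J]
Visit L → queue [R, S, T, B, G, O, A, J]
Visit R → queue [S, T, B, G, O, A, J]
Visit S → queue [T, B, G, O, A, J]
Visit T → queue [B, G, O, A, J]
Visit B; enqueue E → queue [G, O, A, J, E]
Visit G → queue [O, A, J, E]
Visit O → queue [A, J, E]
Visit A → queue [J, E]
Visit J → queue [E]
Visit E → queue []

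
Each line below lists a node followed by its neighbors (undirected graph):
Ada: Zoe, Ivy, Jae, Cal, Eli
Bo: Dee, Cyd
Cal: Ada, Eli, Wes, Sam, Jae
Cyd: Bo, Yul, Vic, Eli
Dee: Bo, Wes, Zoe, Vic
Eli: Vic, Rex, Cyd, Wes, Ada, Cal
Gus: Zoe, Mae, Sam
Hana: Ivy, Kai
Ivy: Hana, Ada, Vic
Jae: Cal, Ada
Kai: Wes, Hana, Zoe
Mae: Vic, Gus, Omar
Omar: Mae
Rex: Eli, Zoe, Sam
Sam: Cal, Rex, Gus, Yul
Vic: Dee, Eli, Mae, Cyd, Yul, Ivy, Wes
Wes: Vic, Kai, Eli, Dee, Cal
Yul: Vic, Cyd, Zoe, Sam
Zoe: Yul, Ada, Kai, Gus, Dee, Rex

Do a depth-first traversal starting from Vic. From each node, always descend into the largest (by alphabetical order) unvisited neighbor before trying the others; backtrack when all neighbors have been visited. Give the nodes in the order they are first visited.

Visit Vic
Vic → Yul
Yul → Zoe
Zoe → Rex
Rex → Sam
Sam → Gus
Gus → Mae
Mae → Omar
Sam → Cal
Cal → Wes
Wes → Kai
Kai → Hana
Hana → Ivy
Ivy → Ada
Ada → Jae
Ada → Eli
Eli → Cyd
Cyd → Bo
Bo → Dee

Vic, Yul, Zoe, Rex, Sam, Gus, Mae, Omar, Cal, Wes, Kai, Hana, Ivy, Ada, Jae, Eli, Cyd, Bo, Dee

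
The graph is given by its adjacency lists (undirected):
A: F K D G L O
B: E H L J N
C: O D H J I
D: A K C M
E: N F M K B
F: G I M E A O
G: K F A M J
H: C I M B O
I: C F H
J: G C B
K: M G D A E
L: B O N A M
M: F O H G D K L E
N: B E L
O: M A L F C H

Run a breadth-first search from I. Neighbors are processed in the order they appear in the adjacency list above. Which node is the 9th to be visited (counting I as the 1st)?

M

Visit I; enqueue C, F, H → queue [C, F, H]
Visit C; enqueue O, D, J → queue [F, H, O, D, J]
Visit F; enqueue G, M, E, A → queue [H, O, D, J, G, M, E, A]
Visit H; enqueue B → queue [O, D, J, G, M, E, A, B]
Visit O; enqueue L → queue [D, J, G, M, E, A, B, L]
Visit D; enqueue K → queue [J, G, M, E, A, B, L, K]
Visit J → queue [G, M, E, A, B, L, K]
Visit G → queue [M, E, A, B, L, K]
Visit M → queue [E, A, B, L, K]
Visit E; enqueue N → queue [A, B, L, K, N]
Visit A → queue [B, L, K, N]
Visit B → queue [L, K, N]
Visit L → queue [K, N]
Visit K → queue [N]
Visit N → queue []

Visit order: I, C, F, H, O, D, J, G, M, E, A, B, L, K, N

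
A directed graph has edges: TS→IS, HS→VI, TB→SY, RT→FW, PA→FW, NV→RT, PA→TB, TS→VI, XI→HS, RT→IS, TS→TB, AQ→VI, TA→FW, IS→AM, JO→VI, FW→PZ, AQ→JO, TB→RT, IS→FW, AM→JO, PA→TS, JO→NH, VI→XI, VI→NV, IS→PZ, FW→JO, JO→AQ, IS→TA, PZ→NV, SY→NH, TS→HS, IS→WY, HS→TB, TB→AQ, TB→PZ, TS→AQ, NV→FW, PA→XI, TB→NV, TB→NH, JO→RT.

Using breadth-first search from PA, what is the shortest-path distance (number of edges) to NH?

Level 0: PA
Level 1: FW, TB, TS, XI
Level 2: AQ, HS, IS, JO, NH, NV, PZ, RT, SY, VI
Level 3: AM, TA, WY
NH first appears at level 2.

2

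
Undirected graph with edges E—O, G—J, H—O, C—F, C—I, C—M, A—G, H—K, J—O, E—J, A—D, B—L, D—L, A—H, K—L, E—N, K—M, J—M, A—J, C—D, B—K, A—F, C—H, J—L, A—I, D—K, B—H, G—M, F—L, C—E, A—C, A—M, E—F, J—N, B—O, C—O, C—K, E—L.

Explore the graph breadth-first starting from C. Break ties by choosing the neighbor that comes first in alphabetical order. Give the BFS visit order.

C A D E F H I K M O G J L N B

Visit C; enqueue A, D, E, F, H, I, K, M, O → queue [A, D, E, F, H, I, K, M, O]
Visit A; enqueue G, J → queue [D, E, F, H, I, K, M, O, G, J]
Visit D; enqueue L → queue [E, F, H, I, K, M, O, G, J, L]
Visit E; enqueue N → queue [F, H, I, K, M, O, G, J, L, N]
Visit F → queue [H, I, K, M, O, G, J, L, N]
Visit H; enqueue B → queue [I, K, M, O, G, J, L, N, B]
Visit I → queue [K, M, O, G, J, L, N, B]
Visit K → queue [M, O, G, J, L, N, B]
Visit M → queue [O, G, J, L, N, B]
Visit O → queue [G, J, L, N, B]
Visit G → queue [J, L, N, B]
Visit J → queue [L, N, B]
Visit L → queue [N, B]
Visit N → queue [B]
Visit B → queue []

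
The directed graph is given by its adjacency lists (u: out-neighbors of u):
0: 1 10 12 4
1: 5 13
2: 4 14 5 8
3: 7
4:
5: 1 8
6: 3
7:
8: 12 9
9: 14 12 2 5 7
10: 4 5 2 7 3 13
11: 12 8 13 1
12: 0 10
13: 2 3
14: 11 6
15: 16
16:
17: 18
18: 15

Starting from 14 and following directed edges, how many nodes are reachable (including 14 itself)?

15

BFS from 14 visits: 14, 11, 6, 12, 8, 13, 1, 3, 0, 10, 9, 2, 5, 7, 4
Reachable nodes: 15 of 19 total.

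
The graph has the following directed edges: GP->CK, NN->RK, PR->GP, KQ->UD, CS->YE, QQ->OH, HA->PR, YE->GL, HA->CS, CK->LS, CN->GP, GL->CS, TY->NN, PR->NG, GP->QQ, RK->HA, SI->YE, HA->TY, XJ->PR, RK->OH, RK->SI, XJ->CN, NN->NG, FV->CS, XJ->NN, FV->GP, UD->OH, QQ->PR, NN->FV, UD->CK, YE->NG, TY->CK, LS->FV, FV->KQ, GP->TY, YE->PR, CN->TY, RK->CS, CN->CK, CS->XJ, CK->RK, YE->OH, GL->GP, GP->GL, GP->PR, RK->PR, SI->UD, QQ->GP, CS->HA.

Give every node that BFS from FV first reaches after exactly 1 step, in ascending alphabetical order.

CS, GP, KQ

Level 0: FV
Level 1: CS, GP, KQ
Level 2: CK, GL, HA, PR, QQ, TY, UD, XJ, YE
Level 3: CN, LS, NG, NN, OH, RK
Level 4: SI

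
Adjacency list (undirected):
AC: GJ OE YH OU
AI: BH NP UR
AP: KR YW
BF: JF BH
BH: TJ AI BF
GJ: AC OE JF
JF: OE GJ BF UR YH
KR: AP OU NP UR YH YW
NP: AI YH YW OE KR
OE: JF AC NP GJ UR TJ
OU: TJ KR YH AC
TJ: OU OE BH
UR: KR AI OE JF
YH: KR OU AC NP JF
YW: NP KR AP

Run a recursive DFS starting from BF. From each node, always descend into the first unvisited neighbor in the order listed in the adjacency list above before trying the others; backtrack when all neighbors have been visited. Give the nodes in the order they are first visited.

Visit BF
BF → JF
JF → OE
OE → AC
AC → GJ
AC → YH
YH → KR
KR → AP
AP → YW
YW → NP
NP → AI
AI → BH
BH → TJ
TJ → OU
AI → UR

BF -> JF -> OE -> AC -> GJ -> YH -> KR -> AP -> YW -> NP -> AI -> BH -> TJ -> OU -> UR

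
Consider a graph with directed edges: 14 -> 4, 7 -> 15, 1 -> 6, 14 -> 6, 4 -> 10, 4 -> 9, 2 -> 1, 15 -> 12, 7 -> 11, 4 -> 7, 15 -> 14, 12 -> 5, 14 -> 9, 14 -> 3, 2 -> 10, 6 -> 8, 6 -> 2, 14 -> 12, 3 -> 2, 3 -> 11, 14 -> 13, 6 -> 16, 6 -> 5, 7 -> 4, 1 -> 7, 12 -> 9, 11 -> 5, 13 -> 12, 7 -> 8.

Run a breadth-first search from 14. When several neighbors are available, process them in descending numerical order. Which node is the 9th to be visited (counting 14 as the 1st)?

16

Visit 14; enqueue 13, 12, 9, 6, 4, 3 → queue [13, 12, 9, 6, 4, 3]
Visit 13 → queue [12, 9, 6, 4, 3]
Visit 12; enqueue 5 → queue [9, 6, 4, 3, 5]
Visit 9 → queue [6, 4, 3, 5]
Visit 6; enqueue 16, 8, 2 → queue [4, 3, 5, 16, 8, 2]
Visit 4; enqueue 10, 7 → queue [3, 5, 16, 8, 2, 10, 7]
Visit 3; enqueue 11 → queue [5, 16, 8, 2, 10, 7, 11]
Visit 5 → queue [16, 8, 2, 10, 7, 11]
Visit 16 → queue [8, 2, 10, 7, 11]
Visit 8 → queue [2, 10, 7, 11]
Visit 2; enqueue 1 → queue [10, 7, 11, 1]
Visit 10 → queue [7, 11, 1]
Visit 7; enqueue 15 → queue [11, 1, 15]
Visit 11 → queue [1, 15]
Visit 1 → queue [15]
Visit 15 → queue []

Visit order: 14, 13, 12, 9, 6, 4, 3, 5, 16, 8, 2, 10, 7, 11, 1, 15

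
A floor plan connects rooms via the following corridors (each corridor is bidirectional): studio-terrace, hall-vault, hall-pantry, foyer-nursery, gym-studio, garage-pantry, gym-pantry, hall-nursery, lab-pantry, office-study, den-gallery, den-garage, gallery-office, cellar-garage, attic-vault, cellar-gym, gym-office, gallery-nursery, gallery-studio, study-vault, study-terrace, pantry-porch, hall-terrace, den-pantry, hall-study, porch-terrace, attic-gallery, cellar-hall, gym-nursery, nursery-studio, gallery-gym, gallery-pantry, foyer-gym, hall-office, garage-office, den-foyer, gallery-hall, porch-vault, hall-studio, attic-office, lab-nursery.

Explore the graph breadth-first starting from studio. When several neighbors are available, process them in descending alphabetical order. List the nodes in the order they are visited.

Visit studio; enqueue terrace, nursery, hall, gym, gallery → queue [terrace, nursery, hall, gym, gallery]
Visit terrace; enqueue study, porch → queue [nursery, hall, gym, gallery, study, porch]
Visit nursery; enqueue lab, foyer → queue [hall, gym, gallery, study, porch, lab, foyer]
Visit hall; enqueue vault, pantry, office, cellar → queue [gym, gallery, study, porch, lab, foyer, vault, pantry, office, cellar]
Visit gym → queue [gallery, study, porch, lab, foyer, vault, pantry, office, cellar]
Visit gallery; enqueue den, attic → queue [study, porch, lab, foyer, vault, pantry, office, cellar, den, attic]
Visit study → queue [porch, lab, foyer, vault, pantry, office, cellar, den, attic]
Visit porch → queue [lab, foyer, vault, pantry, office, cellar, den, attic]
Visit lab → queue [foyer, vault, pantry, office, cellar, den, attic]
Visit foyer → queue [vault, pantry, office, cellar, den, attic]
Visit vault → queue [pantry, office, cellar, den, attic]
Visit pantry; enqueue garage → queue [office, cellar, den, attic, garage]
Visit office → queue [cellar, den, attic, garage]
Visit cellar → queue [den, attic, garage]
Visit den → queue [attic, garage]
Visit attic → queue [garage]
Visit garage → queue []

studio → terrace → nursery → hall → gym → gallery → study → porch → lab → foyer → vault → pantry → office → cellar → den → attic → garage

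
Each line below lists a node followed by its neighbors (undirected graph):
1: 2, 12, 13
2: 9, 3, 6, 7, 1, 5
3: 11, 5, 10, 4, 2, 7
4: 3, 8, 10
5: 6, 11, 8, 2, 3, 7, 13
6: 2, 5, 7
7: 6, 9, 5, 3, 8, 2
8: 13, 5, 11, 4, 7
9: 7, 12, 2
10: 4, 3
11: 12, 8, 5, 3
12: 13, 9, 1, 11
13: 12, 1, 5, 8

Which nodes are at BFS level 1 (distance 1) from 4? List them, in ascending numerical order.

3, 8, 10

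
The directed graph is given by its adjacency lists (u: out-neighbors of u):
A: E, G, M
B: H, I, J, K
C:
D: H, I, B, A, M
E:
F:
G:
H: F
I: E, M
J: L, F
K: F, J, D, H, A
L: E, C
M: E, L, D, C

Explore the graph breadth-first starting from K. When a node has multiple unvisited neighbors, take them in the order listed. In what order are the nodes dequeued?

Visit K; enqueue F, J, D, H, A → queue [F, J, D, H, A]
Visit F → queue [J, D, H, A]
Visit J; enqueue L → queue [D, H, A, L]
Visit D; enqueue I, B, M → queue [H, A, L, I, B, M]
Visit H → queue [A, L, I, B, M]
Visit A; enqueue E, G → queue [L, I, B, M, E, G]
Visit L; enqueue C → queue [I, B, M, E, G, C]
Visit I → queue [B, M, E, G, C]
Visit B → queue [M, E, G, C]
Visit M → queue [E, G, C]
Visit E → queue [G, C]
Visit G → queue [C]
Visit C → queue []

K → F → J → D → H → A → L → I → B → M → E → G → C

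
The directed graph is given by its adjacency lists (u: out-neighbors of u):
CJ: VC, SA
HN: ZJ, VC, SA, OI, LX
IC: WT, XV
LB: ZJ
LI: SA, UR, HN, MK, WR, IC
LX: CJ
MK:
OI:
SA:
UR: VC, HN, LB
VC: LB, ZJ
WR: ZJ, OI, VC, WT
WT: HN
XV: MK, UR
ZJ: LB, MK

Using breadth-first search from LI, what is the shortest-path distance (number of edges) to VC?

Level 0: LI
Level 1: HN, IC, MK, SA, UR, WR
Level 2: LB, LX, OI, VC, WT, XV, ZJ
Level 3: CJ
VC first appears at level 2.

2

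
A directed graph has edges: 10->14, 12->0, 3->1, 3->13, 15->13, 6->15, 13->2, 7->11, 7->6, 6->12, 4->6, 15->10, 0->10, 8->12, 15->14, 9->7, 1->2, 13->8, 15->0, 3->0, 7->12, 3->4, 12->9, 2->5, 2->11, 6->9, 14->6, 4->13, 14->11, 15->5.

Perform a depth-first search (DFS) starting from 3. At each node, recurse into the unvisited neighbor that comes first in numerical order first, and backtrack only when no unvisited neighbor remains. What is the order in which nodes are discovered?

Visit 3
3 → 0
0 → 10
10 → 14
14 → 6
6 → 9
9 → 7
7 → 11
7 → 12
6 → 15
15 → 5
15 → 13
13 → 2
13 → 8
3 → 1
3 → 4

3 -> 0 -> 10 -> 14 -> 6 -> 9 -> 7 -> 11 -> 12 -> 15 -> 5 -> 13 -> 2 -> 8 -> 1 -> 4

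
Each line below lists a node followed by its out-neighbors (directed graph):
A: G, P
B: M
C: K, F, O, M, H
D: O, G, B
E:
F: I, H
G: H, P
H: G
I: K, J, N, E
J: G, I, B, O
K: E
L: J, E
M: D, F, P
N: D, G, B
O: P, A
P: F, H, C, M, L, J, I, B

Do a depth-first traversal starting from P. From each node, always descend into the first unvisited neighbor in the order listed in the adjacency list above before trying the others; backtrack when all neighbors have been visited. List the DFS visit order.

Visit P
P → F
F → I
I → K
K → E
I → J
J → G
G → H
J → B
B → M
M → D
D → O
O → A
I → N
P → C
P → L

P, F, I, K, E, J, G, H, B, M, D, O, A, N, C, L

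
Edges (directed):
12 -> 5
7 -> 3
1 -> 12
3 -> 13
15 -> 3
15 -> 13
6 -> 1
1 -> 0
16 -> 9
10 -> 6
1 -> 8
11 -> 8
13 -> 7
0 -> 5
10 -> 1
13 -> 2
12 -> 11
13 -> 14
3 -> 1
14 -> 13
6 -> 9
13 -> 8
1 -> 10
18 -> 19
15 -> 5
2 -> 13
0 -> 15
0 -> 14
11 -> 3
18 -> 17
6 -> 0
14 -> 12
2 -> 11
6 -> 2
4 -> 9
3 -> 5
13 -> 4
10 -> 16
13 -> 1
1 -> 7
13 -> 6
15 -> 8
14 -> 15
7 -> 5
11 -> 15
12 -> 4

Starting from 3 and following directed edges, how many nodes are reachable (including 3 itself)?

17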